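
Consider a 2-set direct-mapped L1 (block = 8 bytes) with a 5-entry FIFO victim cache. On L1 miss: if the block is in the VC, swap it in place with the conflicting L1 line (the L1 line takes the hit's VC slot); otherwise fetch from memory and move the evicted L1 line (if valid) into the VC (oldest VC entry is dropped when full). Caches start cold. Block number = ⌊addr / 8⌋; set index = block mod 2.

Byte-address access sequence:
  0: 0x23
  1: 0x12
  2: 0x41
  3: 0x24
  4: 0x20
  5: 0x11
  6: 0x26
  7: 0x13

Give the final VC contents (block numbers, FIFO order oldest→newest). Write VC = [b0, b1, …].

VC = [8, 4]

#0 0x23→b4/s0 MISS; vc=[]
#1 0x12→b2/s0 MISS; vc=[4]
#2 0x41→b8/s0 MISS; vc=[4,2]
#3 0x24→b4/s0 VC-HIT; vc=[8,2]
#4 0x20→b4/s0 L1-HIT; vc=[8,2]
#5 0x11→b2/s0 VC-HIT; vc=[8,4]
#6 0x26→b4/s0 VC-HIT; vc=[8,2]
#7 0x13→b2/s0 VC-HIT; vc=[8,4]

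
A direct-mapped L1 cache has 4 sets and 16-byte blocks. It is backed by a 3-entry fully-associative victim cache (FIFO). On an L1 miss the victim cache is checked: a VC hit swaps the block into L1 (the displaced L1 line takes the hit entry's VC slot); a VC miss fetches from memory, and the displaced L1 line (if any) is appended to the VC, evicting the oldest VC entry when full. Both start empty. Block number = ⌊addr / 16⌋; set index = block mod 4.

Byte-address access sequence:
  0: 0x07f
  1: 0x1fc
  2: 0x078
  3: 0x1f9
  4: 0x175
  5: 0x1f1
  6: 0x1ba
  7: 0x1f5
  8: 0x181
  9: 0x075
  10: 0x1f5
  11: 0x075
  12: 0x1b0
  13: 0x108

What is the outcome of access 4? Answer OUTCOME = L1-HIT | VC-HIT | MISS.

0: 0x7f (blk 7, set 3) → MISS  vc=[]
1: 0x1fc (blk 31, set 3) → MISS  vc=[7]
2: 0x78 (blk 7, set 3) → VC-HIT  vc=[31]
3: 0x1f9 (blk 31, set 3) → VC-HIT  vc=[7]
4: 0x175 (blk 23, set 3) → MISS  vc=[7, 31]
5: 0x1f1 (blk 31, set 3) → VC-HIT  vc=[7, 23]
6: 0x1ba (blk 27, set 3) → MISS  vc=[7, 23, 31]
7: 0x1f5 (blk 31, set 3) → VC-HIT  vc=[7, 23, 27]
8: 0x181 (blk 24, set 0) → MISS  vc=[7, 23, 27]
9: 0x75 (blk 7, set 3) → VC-HIT  vc=[31, 23, 27]
10: 0x1f5 (blk 31, set 3) → VC-HIT  vc=[7, 23, 27]
11: 0x75 (blk 7, set 3) → VC-HIT  vc=[31, 23, 27]
12: 0x1b0 (blk 27, set 3) → VC-HIT  vc=[31, 23, 7]
13: 0x108 (blk 16, set 0) → MISS  vc=[23, 7, 24]

OUTCOME = MISS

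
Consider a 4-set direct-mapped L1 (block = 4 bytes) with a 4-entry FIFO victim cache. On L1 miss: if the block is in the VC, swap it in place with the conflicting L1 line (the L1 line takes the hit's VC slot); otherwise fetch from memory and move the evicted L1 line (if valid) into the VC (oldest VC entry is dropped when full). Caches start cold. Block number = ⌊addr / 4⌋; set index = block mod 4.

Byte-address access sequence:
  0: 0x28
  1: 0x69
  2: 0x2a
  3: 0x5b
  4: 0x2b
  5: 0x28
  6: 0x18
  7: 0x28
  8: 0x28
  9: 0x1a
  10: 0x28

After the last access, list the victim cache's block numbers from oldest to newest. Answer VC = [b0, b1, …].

VC = [26, 22, 6]

  [0] addr=0x28 blk=10 s=2: MISS | VC []
  [1] addr=0x69 blk=26 s=2: MISS | VC [10]
  [2] addr=0x2a blk=10 s=2: VC-HIT | VC [26]
  [3] addr=0x5b blk=22 s=2: MISS | VC [26, 10]
  [4] addr=0x2b blk=10 s=2: VC-HIT | VC [26, 22]
  [5] addr=0x28 blk=10 s=2: L1-HIT | VC [26, 22]
  [6] addr=0x18 blk=6 s=2: MISS | VC [26, 22, 10]
  [7] addr=0x28 blk=10 s=2: VC-HIT | VC [26, 22, 6]
  [8] addr=0x28 blk=10 s=2: L1-HIT | VC [26, 22, 6]
  [9] addr=0x1a blk=6 s=2: VC-HIT | VC [26, 22, 10]
  [10] addr=0x28 blk=10 s=2: VC-HIT | VC [26, 22, 6]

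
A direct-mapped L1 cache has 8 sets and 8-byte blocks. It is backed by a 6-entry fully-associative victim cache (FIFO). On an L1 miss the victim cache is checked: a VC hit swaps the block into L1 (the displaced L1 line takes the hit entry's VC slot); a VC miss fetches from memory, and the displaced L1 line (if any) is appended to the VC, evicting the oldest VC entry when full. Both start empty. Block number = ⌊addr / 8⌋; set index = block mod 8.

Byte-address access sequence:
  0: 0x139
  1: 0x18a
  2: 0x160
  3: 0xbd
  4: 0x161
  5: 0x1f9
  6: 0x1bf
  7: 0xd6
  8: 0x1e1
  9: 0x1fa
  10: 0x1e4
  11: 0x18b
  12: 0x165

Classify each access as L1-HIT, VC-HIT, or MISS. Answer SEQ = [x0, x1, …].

SEQ = [MISS, MISS, MISS, MISS, L1-HIT, MISS, MISS, MISS, MISS, VC-HIT, L1-HIT, L1-HIT, VC-HIT]

#0 0x139→b39/s7 MISS; vc=[]
#1 0x18a→b49/s1 MISS; vc=[]
#2 0x160→b44/s4 MISS; vc=[]
#3 0xbd→b23/s7 MISS; vc=[39]
#4 0x161→b44/s4 L1-HIT; vc=[39]
#5 0x1f9→b63/s7 MISS; vc=[39,23]
#6 0x1bf→b55/s7 MISS; vc=[39,23,63]
#7 0xd6→b26/s2 MISS; vc=[39,23,63]
#8 0x1e1→b60/s4 MISS; vc=[39,23,63,44]
#9 0x1fa→b63/s7 VC-HIT; vc=[39,23,55,44]
#10 0x1e4→b60/s4 L1-HIT; vc=[39,23,55,44]
#11 0x18b→b49/s1 L1-HIT; vc=[39,23,55,44]
#12 0x165→b44/s4 VC-HIT; vc=[39,23,55,60]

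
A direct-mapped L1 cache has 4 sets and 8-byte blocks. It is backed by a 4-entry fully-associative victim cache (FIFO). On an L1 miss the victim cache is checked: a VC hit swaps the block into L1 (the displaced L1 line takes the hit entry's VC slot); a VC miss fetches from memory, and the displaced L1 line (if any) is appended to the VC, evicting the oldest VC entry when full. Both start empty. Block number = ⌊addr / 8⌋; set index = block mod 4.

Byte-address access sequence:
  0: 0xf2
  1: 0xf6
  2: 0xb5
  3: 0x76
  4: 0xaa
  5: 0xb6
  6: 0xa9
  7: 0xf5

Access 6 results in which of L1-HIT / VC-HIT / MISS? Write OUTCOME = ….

OUTCOME = L1-HIT

#0 0xf2→b30/s2 MISS; vc=[]
#1 0xf6→b30/s2 L1-HIT; vc=[]
#2 0xb5→b22/s2 MISS; vc=[30]
#3 0x76→b14/s2 MISS; vc=[30,22]
#4 0xaa→b21/s1 MISS; vc=[30,22]
#5 0xb6→b22/s2 VC-HIT; vc=[30,14]
#6 0xa9→b21/s1 L1-HIT; vc=[30,14]
#7 0xf5→b30/s2 VC-HIT; vc=[22,14]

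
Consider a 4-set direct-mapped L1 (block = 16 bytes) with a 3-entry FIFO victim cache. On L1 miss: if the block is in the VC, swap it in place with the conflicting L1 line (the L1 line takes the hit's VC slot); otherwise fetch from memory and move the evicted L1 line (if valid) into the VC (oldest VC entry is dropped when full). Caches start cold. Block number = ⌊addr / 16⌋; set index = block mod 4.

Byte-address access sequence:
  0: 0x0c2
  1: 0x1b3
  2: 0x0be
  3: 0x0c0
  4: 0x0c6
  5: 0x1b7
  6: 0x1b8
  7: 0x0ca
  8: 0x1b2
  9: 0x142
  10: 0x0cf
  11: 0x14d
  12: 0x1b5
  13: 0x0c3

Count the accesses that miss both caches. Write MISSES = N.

0: 0xc2 (blk 12, set 0) → MISS  vc=[]
1: 0x1b3 (blk 27, set 3) → MISS  vc=[]
2: 0xbe (blk 11, set 3) → MISS  vc=[27]
3: 0xc0 (blk 12, set 0) → L1-HIT  vc=[27]
4: 0xc6 (blk 12, set 0) → L1-HIT  vc=[27]
5: 0x1b7 (blk 27, set 3) → VC-HIT  vc=[11]
6: 0x1b8 (blk 27, set 3) → L1-HIT  vc=[11]
7: 0xca (blk 12, set 0) → L1-HIT  vc=[11]
8: 0x1b2 (blk 27, set 3) → L1-HIT  vc=[11]
9: 0x142 (blk 20, set 0) → MISS  vc=[11, 12]
10: 0xcf (blk 12, set 0) → VC-HIT  vc=[11, 20]
11: 0x14d (blk 20, set 0) → VC-HIT  vc=[11, 12]
12: 0x1b5 (blk 27, set 3) → L1-HIT  vc=[11, 12]
13: 0xc3 (blk 12, set 0) → VC-HIT  vc=[11, 20]

MISSES = 4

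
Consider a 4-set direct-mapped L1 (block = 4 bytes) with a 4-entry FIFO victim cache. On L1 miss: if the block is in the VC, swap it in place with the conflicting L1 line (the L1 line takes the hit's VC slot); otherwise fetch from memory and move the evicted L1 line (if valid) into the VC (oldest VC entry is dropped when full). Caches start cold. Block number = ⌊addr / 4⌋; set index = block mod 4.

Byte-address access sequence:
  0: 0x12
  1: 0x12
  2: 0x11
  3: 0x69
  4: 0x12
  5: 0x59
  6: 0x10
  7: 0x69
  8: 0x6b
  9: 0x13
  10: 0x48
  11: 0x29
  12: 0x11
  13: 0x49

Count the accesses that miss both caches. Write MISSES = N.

#0 0x12→b4/s0 MISS; vc=[]
#1 0x12→b4/s0 L1-HIT; vc=[]
#2 0x11→b4/s0 L1-HIT; vc=[]
#3 0x69→b26/s2 MISS; vc=[]
#4 0x12→b4/s0 L1-HIT; vc=[]
#5 0x59→b22/s2 MISS; vc=[26]
#6 0x10→b4/s0 L1-HIT; vc=[26]
#7 0x69→b26/s2 VC-HIT; vc=[22]
#8 0x6b→b26/s2 L1-HIT; vc=[22]
#9 0x13→b4/s0 L1-HIT; vc=[22]
#10 0x48→b18/s2 MISS; vc=[22,26]
#11 0x29→b10/s2 MISS; vc=[22,26,18]
#12 0x11→b4/s0 L1-HIT; vc=[22,26,18]
#13 0x49→b18/s2 VC-HIT; vc=[22,26,10]

MISSES = 5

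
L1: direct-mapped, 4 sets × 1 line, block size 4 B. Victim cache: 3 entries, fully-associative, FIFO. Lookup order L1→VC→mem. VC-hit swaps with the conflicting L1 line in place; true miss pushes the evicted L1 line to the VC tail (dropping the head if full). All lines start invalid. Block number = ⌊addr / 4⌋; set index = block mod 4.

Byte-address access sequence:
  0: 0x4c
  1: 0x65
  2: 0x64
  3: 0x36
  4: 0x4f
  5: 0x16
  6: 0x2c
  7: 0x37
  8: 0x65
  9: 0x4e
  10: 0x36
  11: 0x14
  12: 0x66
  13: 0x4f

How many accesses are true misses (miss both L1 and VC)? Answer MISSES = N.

MISSES = 5

0: 0x4c (blk 19, set 3) → MISS  vc=[]
1: 0x65 (blk 25, set 1) → MISS  vc=[]
2: 0x64 (blk 25, set 1) → L1-HIT  vc=[]
3: 0x36 (blk 13, set 1) → MISS  vc=[25]
4: 0x4f (blk 19, set 3) → L1-HIT  vc=[25]
5: 0x16 (blk 5, set 1) → MISS  vc=[25, 13]
6: 0x2c (blk 11, set 3) → MISS  vc=[25, 13, 19]
7: 0x37 (blk 13, set 1) → VC-HIT  vc=[25, 5, 19]
8: 0x65 (blk 25, set 1) → VC-HIT  vc=[13, 5, 19]
9: 0x4e (blk 19, set 3) → VC-HIT  vc=[13, 5, 11]
10: 0x36 (blk 13, set 1) → VC-HIT  vc=[25, 5, 11]
11: 0x14 (blk 5, set 1) → VC-HIT  vc=[25, 13, 11]
12: 0x66 (blk 25, set 1) → VC-HIT  vc=[5, 13, 11]
13: 0x4f (blk 19, set 3) → L1-HIT  vc=[5, 13, 11]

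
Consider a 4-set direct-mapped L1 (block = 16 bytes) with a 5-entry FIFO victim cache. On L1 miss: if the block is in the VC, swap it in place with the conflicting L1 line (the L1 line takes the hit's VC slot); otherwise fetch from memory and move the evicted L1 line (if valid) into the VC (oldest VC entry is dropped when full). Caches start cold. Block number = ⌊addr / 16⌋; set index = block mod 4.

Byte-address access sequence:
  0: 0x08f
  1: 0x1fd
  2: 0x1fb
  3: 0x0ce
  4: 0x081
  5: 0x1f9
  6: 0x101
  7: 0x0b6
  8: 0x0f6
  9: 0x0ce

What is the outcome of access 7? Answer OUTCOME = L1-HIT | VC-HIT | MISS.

0: 0x8f (blk 8, set 0) → MISS  vc=[]
1: 0x1fd (blk 31, set 3) → MISS  vc=[]
2: 0x1fb (blk 31, set 3) → L1-HIT  vc=[]
3: 0xce (blk 12, set 0) → MISS  vc=[8]
4: 0x81 (blk 8, set 0) → VC-HIT  vc=[12]
5: 0x1f9 (blk 31, set 3) → L1-HIT  vc=[12]
6: 0x101 (blk 16, set 0) → MISS  vc=[12, 8]
7: 0xb6 (blk 11, set 3) → MISS  vc=[12, 8, 31]
8: 0xf6 (blk 15, set 3) → MISS  vc=[12, 8, 31, 11]
9: 0xce (blk 12, set 0) → VC-HIT  vc=[16, 8, 31, 11]

OUTCOME = MISS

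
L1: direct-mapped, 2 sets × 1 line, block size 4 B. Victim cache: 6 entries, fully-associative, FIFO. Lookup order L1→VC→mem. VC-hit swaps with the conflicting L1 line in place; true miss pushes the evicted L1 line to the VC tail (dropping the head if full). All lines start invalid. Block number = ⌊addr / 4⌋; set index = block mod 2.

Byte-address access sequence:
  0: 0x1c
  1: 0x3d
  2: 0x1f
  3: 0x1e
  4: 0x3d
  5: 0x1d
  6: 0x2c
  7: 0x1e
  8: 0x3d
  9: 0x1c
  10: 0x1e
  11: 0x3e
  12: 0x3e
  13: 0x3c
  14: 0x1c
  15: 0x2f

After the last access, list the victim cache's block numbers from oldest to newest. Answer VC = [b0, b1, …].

  [0] addr=0x1c blk=7 s=1: MISS | VC []
  [1] addr=0x3d blk=15 s=1: MISS | VC [7]
  [2] addr=0x1f blk=7 s=1: VC-HIT | VC [15]
  [3] addr=0x1e blk=7 s=1: L1-HIT | VC [15]
  [4] addr=0x3d blk=15 s=1: VC-HIT | VC [7]
  [5] addr=0x1d blk=7 s=1: VC-HIT | VC [15]
  [6] addr=0x2c blk=11 s=1: MISS | VC [15, 7]
  [7] addr=0x1e blk=7 s=1: VC-HIT | VC [15, 11]
  [8] addr=0x3d blk=15 s=1: VC-HIT | VC [7, 11]
  [9] addr=0x1c blk=7 s=1: VC-HIT | VC [15, 11]
  [10] addr=0x1e blk=7 s=1: L1-HIT | VC [15, 11]
  [11] addr=0x3e blk=15 s=1: VC-HIT | VC [7, 11]
  [12] addr=0x3e blk=15 s=1: L1-HIT | VC [7, 11]
  [13] addr=0x3c blk=15 s=1: L1-HIT | VC [7, 11]
  [14] addr=0x1c blk=7 s=1: VC-HIT | VC [15, 11]
  [15] addr=0x2f blk=11 s=1: VC-HIT | VC [15, 7]

VC = [15, 7]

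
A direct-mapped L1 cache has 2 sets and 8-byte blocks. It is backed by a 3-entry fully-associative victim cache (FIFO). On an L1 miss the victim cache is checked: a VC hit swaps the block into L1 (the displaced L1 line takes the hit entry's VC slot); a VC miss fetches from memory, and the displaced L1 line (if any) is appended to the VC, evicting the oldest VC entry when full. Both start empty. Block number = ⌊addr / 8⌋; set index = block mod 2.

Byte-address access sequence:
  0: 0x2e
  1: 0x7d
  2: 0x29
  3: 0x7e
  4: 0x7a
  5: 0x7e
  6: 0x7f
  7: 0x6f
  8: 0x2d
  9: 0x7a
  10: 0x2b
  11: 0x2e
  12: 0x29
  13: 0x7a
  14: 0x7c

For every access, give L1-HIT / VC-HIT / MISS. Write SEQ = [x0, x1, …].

SEQ = [MISS, MISS, VC-HIT, VC-HIT, L1-HIT, L1-HIT, L1-HIT, MISS, VC-HIT, VC-HIT, VC-HIT, L1-HIT, L1-HIT, VC-HIT, L1-HIT]

#0 0x2e→b5/s1 MISS; vc=[]
#1 0x7d→b15/s1 MISS; vc=[5]
#2 0x29→b5/s1 VC-HIT; vc=[15]
#3 0x7e→b15/s1 VC-HIT; vc=[5]
#4 0x7a→b15/s1 L1-HIT; vc=[5]
#5 0x7e→b15/s1 L1-HIT; vc=[5]
#6 0x7f→b15/s1 L1-HIT; vc=[5]
#7 0x6f→b13/s1 MISS; vc=[5,15]
#8 0x2d→b5/s1 VC-HIT; vc=[13,15]
#9 0x7a→b15/s1 VC-HIT; vc=[13,5]
#10 0x2b→b5/s1 VC-HIT; vc=[13,15]
#11 0x2e→b5/s1 L1-HIT; vc=[13,15]
#12 0x29→b5/s1 L1-HIT; vc=[13,15]
#13 0x7a→b15/s1 VC-HIT; vc=[13,5]
#14 0x7c→b15/s1 L1-HIT; vc=[13,5]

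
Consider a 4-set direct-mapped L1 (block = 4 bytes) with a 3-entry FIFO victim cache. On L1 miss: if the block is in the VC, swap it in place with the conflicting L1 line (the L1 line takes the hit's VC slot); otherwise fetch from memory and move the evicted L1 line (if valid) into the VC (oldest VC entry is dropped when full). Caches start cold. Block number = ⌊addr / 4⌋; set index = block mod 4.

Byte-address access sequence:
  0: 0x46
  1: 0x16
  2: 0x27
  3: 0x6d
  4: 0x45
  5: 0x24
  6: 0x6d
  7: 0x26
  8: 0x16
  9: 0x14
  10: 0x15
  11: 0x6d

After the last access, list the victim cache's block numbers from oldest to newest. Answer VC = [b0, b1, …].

VC = [17, 9]

#0 0x46→b17/s1 MISS; vc=[]
#1 0x16→b5/s1 MISS; vc=[17]
#2 0x27→b9/s1 MISS; vc=[17,5]
#3 0x6d→b27/s3 MISS; vc=[17,5]
#4 0x45→b17/s1 VC-HIT; vc=[9,5]
#5 0x24→b9/s1 VC-HIT; vc=[17,5]
#6 0x6d→b27/s3 L1-HIT; vc=[17,5]
#7 0x26→b9/s1 L1-HIT; vc=[17,5]
#8 0x16→b5/s1 VC-HIT; vc=[17,9]
#9 0x14→b5/s1 L1-HIT; vc=[17,9]
#10 0x15→b5/s1 L1-HIT; vc=[17,9]
#11 0x6d→b27/s3 L1-HIT; vc=[17,9]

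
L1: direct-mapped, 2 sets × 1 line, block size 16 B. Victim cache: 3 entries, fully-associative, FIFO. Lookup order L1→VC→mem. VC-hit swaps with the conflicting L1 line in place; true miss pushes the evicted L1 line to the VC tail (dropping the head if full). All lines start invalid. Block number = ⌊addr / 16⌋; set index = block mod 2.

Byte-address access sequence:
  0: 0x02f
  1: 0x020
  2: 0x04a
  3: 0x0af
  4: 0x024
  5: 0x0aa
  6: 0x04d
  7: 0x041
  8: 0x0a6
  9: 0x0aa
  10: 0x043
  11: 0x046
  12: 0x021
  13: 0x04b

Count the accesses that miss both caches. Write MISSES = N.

MISSES = 3

0: 0x2f (blk 2, set 0) → MISS  vc=[]
1: 0x20 (blk 2, set 0) → L1-HIT  vc=[]
2: 0x4a (blk 4, set 0) → MISS  vc=[2]
3: 0xaf (blk 10, set 0) → MISS  vc=[2, 4]
4: 0x24 (blk 2, set 0) → VC-HIT  vc=[10, 4]
5: 0xaa (blk 10, set 0) → VC-HIT  vc=[2, 4]
6: 0x4d (blk 4, set 0) → VC-HIT  vc=[2, 10]
7: 0x41 (blk 4, set 0) → L1-HIT  vc=[2, 10]
8: 0xa6 (blk 10, set 0) → VC-HIT  vc=[2, 4]
9: 0xaa (blk 10, set 0) → L1-HIT  vc=[2, 4]
10: 0x43 (blk 4, set 0) → VC-HIT  vc=[2, 10]
11: 0x46 (blk 4, set 0) → L1-HIT  vc=[2, 10]
12: 0x21 (blk 2, set 0) → VC-HIT  vc=[4, 10]
13: 0x4b (blk 4, set 0) → VC-HIT  vc=[2, 10]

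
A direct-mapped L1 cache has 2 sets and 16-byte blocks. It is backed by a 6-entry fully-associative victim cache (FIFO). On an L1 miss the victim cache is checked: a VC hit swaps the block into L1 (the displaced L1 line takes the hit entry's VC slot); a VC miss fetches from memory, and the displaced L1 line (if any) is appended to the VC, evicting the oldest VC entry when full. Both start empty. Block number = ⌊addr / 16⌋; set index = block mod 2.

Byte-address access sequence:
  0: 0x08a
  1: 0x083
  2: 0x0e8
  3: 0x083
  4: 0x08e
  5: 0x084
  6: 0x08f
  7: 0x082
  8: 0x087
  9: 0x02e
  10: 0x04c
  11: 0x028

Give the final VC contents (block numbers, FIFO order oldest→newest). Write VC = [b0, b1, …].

  [0] addr=0x8a blk=8 s=0: MISS | VC []
  [1] addr=0x83 blk=8 s=0: L1-HIT | VC []
  [2] addr=0xe8 blk=14 s=0: MISS | VC [8]
  [3] addr=0x83 blk=8 s=0: VC-HIT | VC [14]
  [4] addr=0x8e blk=8 s=0: L1-HIT | VC [14]
  [5] addr=0x84 blk=8 s=0: L1-HIT | VC [14]
  [6] addr=0x8f blk=8 s=0: L1-HIT | VC [14]
  [7] addr=0x82 blk=8 s=0: L1-HIT | VC [14]
  [8] addr=0x87 blk=8 s=0: L1-HIT | VC [14]
  [9] addr=0x2e blk=2 s=0: MISS | VC [14, 8]
  [10] addr=0x4c blk=4 s=0: MISS | VC [14, 8, 2]
  [11] addr=0x28 blk=2 s=0: VC-HIT | VC [14, 8, 4]

VC = [14, 8, 4]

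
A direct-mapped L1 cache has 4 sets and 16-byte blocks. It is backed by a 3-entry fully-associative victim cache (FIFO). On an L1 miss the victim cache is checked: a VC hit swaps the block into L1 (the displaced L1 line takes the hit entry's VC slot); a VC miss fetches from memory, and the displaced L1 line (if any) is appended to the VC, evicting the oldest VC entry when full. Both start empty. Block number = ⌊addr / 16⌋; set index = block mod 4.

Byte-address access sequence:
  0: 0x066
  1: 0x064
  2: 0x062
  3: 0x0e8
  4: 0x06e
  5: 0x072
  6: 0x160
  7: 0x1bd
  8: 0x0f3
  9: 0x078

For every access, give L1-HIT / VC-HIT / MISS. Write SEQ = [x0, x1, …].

0: 0x66 (blk 6, set 2) → MISS  vc=[]
1: 0x64 (blk 6, set 2) → L1-HIT  vc=[]
2: 0x62 (blk 6, set 2) → L1-HIT  vc=[]
3: 0xe8 (blk 14, set 2) → MISS  vc=[6]
4: 0x6e (blk 6, set 2) → VC-HIT  vc=[14]
5: 0x72 (blk 7, set 3) → MISS  vc=[14]
6: 0x160 (blk 22, set 2) → MISS  vc=[14, 6]
7: 0x1bd (blk 27, set 3) → MISS  vc=[14, 6, 7]
8: 0xf3 (blk 15, set 3) → MISS  vc=[6, 7, 27]
9: 0x78 (blk 7, set 3) → VC-HIT  vc=[6, 15, 27]

SEQ = [MISS, L1-HIT, L1-HIT, MISS, VC-HIT, MISS, MISS, MISS, MISS, VC-HIT]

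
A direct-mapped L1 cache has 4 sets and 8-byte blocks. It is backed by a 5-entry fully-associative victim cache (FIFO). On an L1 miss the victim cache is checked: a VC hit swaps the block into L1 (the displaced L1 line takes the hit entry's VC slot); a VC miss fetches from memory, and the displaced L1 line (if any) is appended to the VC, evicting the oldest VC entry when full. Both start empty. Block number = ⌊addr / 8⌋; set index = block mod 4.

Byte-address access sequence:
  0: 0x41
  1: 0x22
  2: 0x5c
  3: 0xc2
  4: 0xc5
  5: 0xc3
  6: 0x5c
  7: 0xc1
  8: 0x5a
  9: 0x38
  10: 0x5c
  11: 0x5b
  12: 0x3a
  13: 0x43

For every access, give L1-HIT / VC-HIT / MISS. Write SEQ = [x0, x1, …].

SEQ = [MISS, MISS, MISS, MISS, L1-HIT, L1-HIT, L1-HIT, L1-HIT, L1-HIT, MISS, VC-HIT, L1-HIT, VC-HIT, VC-HIT]

0: 0x41 (blk 8, set 0) → MISS  vc=[]
1: 0x22 (blk 4, set 0) → MISS  vc=[8]
2: 0x5c (blk 11, set 3) → MISS  vc=[8]
3: 0xc2 (blk 24, set 0) → MISS  vc=[8, 4]
4: 0xc5 (blk 24, set 0) → L1-HIT  vc=[8, 4]
5: 0xc3 (blk 24, set 0) → L1-HIT  vc=[8, 4]
6: 0x5c (blk 11, set 3) → L1-HIT  vc=[8, 4]
7: 0xc1 (blk 24, set 0) → L1-HIT  vc=[8, 4]
8: 0x5a (blk 11, set 3) → L1-HIT  vc=[8, 4]
9: 0x38 (blk 7, set 3) → MISS  vc=[8, 4, 11]
10: 0x5c (blk 11, set 3) → VC-HIT  vc=[8, 4, 7]
11: 0x5b (blk 11, set 3) → L1-HIT  vc=[8, 4, 7]
12: 0x3a (blk 7, set 3) → VC-HIT  vc=[8, 4, 11]
13: 0x43 (blk 8, set 0) → VC-HIT  vc=[24, 4, 11]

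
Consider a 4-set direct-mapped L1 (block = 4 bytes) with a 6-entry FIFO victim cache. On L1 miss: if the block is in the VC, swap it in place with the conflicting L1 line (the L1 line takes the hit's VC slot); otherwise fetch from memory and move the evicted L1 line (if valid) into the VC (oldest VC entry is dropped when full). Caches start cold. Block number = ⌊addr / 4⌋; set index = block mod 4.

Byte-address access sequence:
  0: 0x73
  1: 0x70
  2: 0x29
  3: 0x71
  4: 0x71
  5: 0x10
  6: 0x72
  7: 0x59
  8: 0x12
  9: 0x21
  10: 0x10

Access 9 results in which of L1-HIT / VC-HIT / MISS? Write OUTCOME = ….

#0 0x73→b28/s0 MISS; vc=[]
#1 0x70→b28/s0 L1-HIT; vc=[]
#2 0x29→b10/s2 MISS; vc=[]
#3 0x71→b28/s0 L1-HIT; vc=[]
#4 0x71→b28/s0 L1-HIT; vc=[]
#5 0x10→b4/s0 MISS; vc=[28]
#6 0x72→b28/s0 VC-HIT; vc=[4]
#7 0x59→b22/s2 MISS; vc=[4,10]
#8 0x12→b4/s0 VC-HIT; vc=[28,10]
#9 0x21→b8/s0 MISS; vc=[28,10,4]
#10 0x10→b4/s0 VC-HIT; vc=[28,10,8]

OUTCOME = MISS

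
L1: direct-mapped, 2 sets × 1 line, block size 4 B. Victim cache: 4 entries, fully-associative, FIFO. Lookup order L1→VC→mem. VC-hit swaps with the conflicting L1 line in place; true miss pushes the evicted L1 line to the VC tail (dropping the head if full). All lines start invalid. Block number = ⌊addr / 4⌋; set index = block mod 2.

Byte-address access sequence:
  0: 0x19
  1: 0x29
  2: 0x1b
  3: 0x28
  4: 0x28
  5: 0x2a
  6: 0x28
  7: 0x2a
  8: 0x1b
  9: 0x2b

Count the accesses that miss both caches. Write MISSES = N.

  [0] addr=0x19 blk=6 s=0: MISS | VC []
  [1] addr=0x29 blk=10 s=0: MISS | VC [6]
  [2] addr=0x1b blk=6 s=0: VC-HIT | VC [10]
  [3] addr=0x28 blk=10 s=0: VC-HIT | VC [6]
  [4] addr=0x28 blk=10 s=0: L1-HIT | VC [6]
  [5] addr=0x2a blk=10 s=0: L1-HIT | VC [6]
  [6] addr=0x28 blk=10 s=0: L1-HIT | VC [6]
  [7] addr=0x2a blk=10 s=0: L1-HIT | VC [6]
  [8] addr=0x1b blk=6 s=0: VC-HIT | VC [10]
  [9] addr=0x2b blk=10 s=0: VC-HIT | VC [6]

MISSES = 2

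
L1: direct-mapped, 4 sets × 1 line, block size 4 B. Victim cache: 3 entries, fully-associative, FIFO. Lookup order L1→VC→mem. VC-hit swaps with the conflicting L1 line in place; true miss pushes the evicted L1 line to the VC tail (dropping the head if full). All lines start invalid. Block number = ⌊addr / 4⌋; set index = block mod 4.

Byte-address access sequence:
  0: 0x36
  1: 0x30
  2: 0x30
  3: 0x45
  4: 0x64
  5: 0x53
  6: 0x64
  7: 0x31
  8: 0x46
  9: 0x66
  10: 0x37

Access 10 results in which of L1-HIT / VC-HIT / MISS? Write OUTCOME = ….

  [0] addr=0x36 blk=13 s=1: MISS | VC []
  [1] addr=0x30 blk=12 s=0: MISS | VC []
  [2] addr=0x30 blk=12 s=0: L1-HIT | VC []
  [3] addr=0x45 blk=17 s=1: MISS | VC [13]
  [4] addr=0x64 blk=25 s=1: MISS | VC [13, 17]
  [5] addr=0x53 blk=20 s=0: MISS | VC [13, 17, 12]
  [6] addr=0x64 blk=25 s=1: L1-HIT | VC [13, 17, 12]
  [7] addr=0x31 blk=12 s=0: VC-HIT | VC [13, 17, 20]
  [8] addr=0x46 blk=17 s=1: VC-HIT | VC [13, 25, 20]
  [9] addr=0x66 blk=25 s=1: VC-HIT | VC [13, 17, 20]
  [10] addr=0x37 blk=13 s=1: VC-HIT | VC [25, 17, 20]

OUTCOME = VC-HIT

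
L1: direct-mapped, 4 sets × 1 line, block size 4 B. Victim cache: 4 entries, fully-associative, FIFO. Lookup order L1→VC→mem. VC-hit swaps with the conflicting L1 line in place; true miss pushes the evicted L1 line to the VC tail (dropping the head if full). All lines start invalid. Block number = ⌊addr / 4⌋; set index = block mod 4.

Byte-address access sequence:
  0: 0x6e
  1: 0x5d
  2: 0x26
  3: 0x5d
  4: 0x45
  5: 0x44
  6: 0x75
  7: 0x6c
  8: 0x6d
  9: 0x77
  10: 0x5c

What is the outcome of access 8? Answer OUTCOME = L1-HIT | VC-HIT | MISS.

0: 0x6e (blk 27, set 3) → MISS  vc=[]
1: 0x5d (blk 23, set 3) → MISS  vc=[27]
2: 0x26 (blk 9, set 1) → MISS  vc=[27]
3: 0x5d (blk 23, set 3) → L1-HIT  vc=[27]
4: 0x45 (blk 17, set 1) → MISS  vc=[27, 9]
5: 0x44 (blk 17, set 1) → L1-HIT  vc=[27, 9]
6: 0x75 (blk 29, set 1) → MISS  vc=[27, 9, 17]
7: 0x6c (blk 27, set 3) → VC-HIT  vc=[23, 9, 17]
8: 0x6d (blk 27, set 3) → L1-HIT  vc=[23, 9, 17]
9: 0x77 (blk 29, set 1) → L1-HIT  vc=[23, 9, 17]
10: 0x5c (blk 23, set 3) → VC-HIT  vc=[27, 9, 17]

OUTCOME = L1-HIT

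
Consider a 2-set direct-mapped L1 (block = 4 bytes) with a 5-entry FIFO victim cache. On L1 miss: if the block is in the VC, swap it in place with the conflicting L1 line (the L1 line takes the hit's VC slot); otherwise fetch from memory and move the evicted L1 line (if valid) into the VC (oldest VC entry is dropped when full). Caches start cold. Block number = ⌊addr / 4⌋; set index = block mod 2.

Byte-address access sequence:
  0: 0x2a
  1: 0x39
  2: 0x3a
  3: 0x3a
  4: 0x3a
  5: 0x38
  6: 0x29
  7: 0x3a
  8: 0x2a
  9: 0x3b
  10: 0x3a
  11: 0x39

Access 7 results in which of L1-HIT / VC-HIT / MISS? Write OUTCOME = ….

OUTCOME = VC-HIT

0: 0x2a (blk 10, set 0) → MISS  vc=[]
1: 0x39 (blk 14, set 0) → MISS  vc=[10]
2: 0x3a (blk 14, set 0) → L1-HIT  vc=[10]
3: 0x3a (blk 14, set 0) → L1-HIT  vc=[10]
4: 0x3a (blk 14, set 0) → L1-HIT  vc=[10]
5: 0x38 (blk 14, set 0) → L1-HIT  vc=[10]
6: 0x29 (blk 10, set 0) → VC-HIT  vc=[14]
7: 0x3a (blk 14, set 0) → VC-HIT  vc=[10]
8: 0x2a (blk 10, set 0) → VC-HIT  vc=[14]
9: 0x3b (blk 14, set 0) → VC-HIT  vc=[10]
10: 0x3a (blk 14, set 0) → L1-HIT  vc=[10]
11: 0x39 (blk 14, set 0) → L1-HIT  vc=[10]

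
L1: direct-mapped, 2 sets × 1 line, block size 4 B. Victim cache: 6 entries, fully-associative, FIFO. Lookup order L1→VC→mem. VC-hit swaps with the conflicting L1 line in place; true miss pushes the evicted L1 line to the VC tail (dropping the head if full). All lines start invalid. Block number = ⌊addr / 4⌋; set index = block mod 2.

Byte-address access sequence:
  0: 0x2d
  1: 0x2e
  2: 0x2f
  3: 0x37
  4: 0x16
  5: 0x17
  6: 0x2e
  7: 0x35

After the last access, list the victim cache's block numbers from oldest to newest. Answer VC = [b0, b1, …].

0: 0x2d (blk 11, set 1) → MISS  vc=[]
1: 0x2e (blk 11, set 1) → L1-HIT  vc=[]
2: 0x2f (blk 11, set 1) → L1-HIT  vc=[]
3: 0x37 (blk 13, set 1) → MISS  vc=[11]
4: 0x16 (blk 5, set 1) → MISS  vc=[11, 13]
5: 0x17 (blk 5, set 1) → L1-HIT  vc=[11, 13]
6: 0x2e (blk 11, set 1) → VC-HIT  vc=[5, 13]
7: 0x35 (blk 13, set 1) → VC-HIT  vc=[5, 11]

VC = [5, 11]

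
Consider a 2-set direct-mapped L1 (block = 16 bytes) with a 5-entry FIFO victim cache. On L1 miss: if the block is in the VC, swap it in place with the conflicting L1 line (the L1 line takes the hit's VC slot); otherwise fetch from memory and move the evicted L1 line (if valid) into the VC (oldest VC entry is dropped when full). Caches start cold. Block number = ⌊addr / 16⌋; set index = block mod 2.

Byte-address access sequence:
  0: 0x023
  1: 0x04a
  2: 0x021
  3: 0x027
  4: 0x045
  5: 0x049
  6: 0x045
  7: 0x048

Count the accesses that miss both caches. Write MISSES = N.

0: 0x23 (blk 2, set 0) → MISS  vc=[]
1: 0x4a (blk 4, set 0) → MISS  vc=[2]
2: 0x21 (blk 2, set 0) → VC-HIT  vc=[4]
3: 0x27 (blk 2, set 0) → L1-HIT  vc=[4]
4: 0x45 (blk 4, set 0) → VC-HIT  vc=[2]
5: 0x49 (blk 4, set 0) → L1-HIT  vc=[2]
6: 0x45 (blk 4, set 0) → L1-HIT  vc=[2]
7: 0x48 (blk 4, set 0) → L1-HIT  vc=[2]

MISSES = 2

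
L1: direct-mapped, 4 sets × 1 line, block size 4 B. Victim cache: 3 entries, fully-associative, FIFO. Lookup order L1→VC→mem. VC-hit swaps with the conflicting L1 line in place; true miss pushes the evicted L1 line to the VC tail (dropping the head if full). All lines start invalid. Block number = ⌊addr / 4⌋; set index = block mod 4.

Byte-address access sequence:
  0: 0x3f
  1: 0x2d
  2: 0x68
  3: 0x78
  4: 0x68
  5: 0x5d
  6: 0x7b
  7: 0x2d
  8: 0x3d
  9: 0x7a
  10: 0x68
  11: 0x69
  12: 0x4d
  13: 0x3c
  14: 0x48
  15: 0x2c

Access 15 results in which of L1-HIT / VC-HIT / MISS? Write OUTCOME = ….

  [0] addr=0x3f blk=15 s=3: MISS | VC []
  [1] addr=0x2d blk=11 s=3: MISS | VC [15]
  [2] addr=0x68 blk=26 s=2: MISS | VC [15]
  [3] addr=0x78 blk=30 s=2: MISS | VC [15, 26]
  [4] addr=0x68 blk=26 s=2: VC-HIT | VC [15, 30]
  [5] addr=0x5d blk=23 s=3: MISS | VC [15, 30, 11]
  [6] addr=0x7b blk=30 s=2: VC-HIT | VC [15, 26, 11]
  [7] addr=0x2d blk=11 s=3: VC-HIT | VC [15, 26, 23]
  [8] addr=0x3d blk=15 s=3: VC-HIT | VC [11, 26, 23]
  [9] addr=0x7a blk=30 s=2: L1-HIT | VC [11, 26, 23]
  [10] addr=0x68 blk=26 s=2: VC-HIT | VC [11, 30, 23]
  [11] addr=0x69 blk=26 s=2: L1-HIT | VC [11, 30, 23]
  [12] addr=0x4d blk=19 s=3: MISS | VC [30, 23, 15]
  [13] addr=0x3c blk=15 s=3: VC-HIT | VC [30, 23, 19]
  [14] addr=0x48 blk=18 s=2: MISS | VC [23, 19, 26]
  [15] addr=0x2c blk=11 s=3: MISS | VC [19, 26, 15]

OUTCOME = MISS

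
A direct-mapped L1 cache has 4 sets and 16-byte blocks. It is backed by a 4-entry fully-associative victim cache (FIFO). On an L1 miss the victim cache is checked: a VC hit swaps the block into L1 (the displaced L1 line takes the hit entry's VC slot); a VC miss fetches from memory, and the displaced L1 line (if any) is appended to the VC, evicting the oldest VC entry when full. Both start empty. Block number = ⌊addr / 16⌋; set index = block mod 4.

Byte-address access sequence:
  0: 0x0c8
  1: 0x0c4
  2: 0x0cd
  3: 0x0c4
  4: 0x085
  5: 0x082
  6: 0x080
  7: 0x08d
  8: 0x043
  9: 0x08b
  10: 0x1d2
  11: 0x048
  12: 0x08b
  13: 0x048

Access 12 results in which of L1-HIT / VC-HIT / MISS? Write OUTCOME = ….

OUTCOME = VC-HIT

  [0] addr=0xc8 blk=12 s=0: MISS | VC []
  [1] addr=0xc4 blk=12 s=0: L1-HIT | VC []
  [2] addr=0xcd blk=12 s=0: L1-HIT | VC []
  [3] addr=0xc4 blk=12 s=0: L1-HIT | VC []
  [4] addr=0x85 blk=8 s=0: MISS | VC [12]
  [5] addr=0x82 blk=8 s=0: L1-HIT | VC [12]
  [6] addr=0x80 blk=8 s=0: L1-HIT | VC [12]
  [7] addr=0x8d blk=8 s=0: L1-HIT | VC [12]
  [8] addr=0x43 blk=4 s=0: MISS | VC [12, 8]
  [9] addr=0x8b blk=8 s=0: VC-HIT | VC [12, 4]
  [10] addr=0x1d2 blk=29 s=1: MISS | VC [12, 4]
  [11] addr=0x48 blk=4 s=0: VC-HIT | VC [12, 8]
  [12] addr=0x8b blk=8 s=0: VC-HIT | VC [12, 4]
  [13] addr=0x48 blk=4 s=0: VC-HIT | VC [12, 8]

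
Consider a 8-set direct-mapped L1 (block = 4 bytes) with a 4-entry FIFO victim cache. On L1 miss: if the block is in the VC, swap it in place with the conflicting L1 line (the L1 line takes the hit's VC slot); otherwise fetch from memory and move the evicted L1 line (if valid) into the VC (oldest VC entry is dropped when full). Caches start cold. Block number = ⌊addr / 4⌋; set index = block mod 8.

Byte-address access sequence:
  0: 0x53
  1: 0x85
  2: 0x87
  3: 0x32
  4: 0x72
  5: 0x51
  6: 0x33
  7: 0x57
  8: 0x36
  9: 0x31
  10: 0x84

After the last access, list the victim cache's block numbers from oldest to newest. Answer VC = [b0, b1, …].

0: 0x53 (blk 20, set 4) → MISS  vc=[]
1: 0x85 (blk 33, set 1) → MISS  vc=[]
2: 0x87 (blk 33, set 1) → L1-HIT  vc=[]
3: 0x32 (blk 12, set 4) → MISS  vc=[20]
4: 0x72 (blk 28, set 4) → MISS  vc=[20, 12]
5: 0x51 (blk 20, set 4) → VC-HIT  vc=[28, 12]
6: 0x33 (blk 12, set 4) → VC-HIT  vc=[28, 20]
7: 0x57 (blk 21, set 5) → MISS  vc=[28, 20]
8: 0x36 (blk 13, set 5) → MISS  vc=[28, 20, 21]
9: 0x31 (blk 12, set 4) → L1-HIT  vc=[28, 20, 21]
10: 0x84 (blk 33, set 1) → L1-HIT  vc=[28, 20, 21]

VC = [28, 20, 21]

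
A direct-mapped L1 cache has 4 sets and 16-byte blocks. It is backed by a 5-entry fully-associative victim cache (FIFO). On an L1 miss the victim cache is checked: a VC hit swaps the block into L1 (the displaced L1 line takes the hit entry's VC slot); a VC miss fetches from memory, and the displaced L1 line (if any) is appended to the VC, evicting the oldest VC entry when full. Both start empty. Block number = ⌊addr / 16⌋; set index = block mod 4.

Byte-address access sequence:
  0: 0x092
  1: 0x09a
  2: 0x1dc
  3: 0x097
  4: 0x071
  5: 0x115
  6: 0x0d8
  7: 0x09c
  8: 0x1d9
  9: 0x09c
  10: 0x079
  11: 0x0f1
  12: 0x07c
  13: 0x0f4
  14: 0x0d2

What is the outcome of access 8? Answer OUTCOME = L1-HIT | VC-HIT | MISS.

OUTCOME = VC-HIT

#0 0x92→b9/s1 MISS; vc=[]
#1 0x9a→b9/s1 L1-HIT; vc=[]
#2 0x1dc→b29/s1 MISS; vc=[9]
#3 0x97→b9/s1 VC-HIT; vc=[29]
#4 0x71→b7/s3 MISS; vc=[29]
#5 0x115→b17/s1 MISS; vc=[29,9]
#6 0xd8→b13/s1 MISS; vc=[29,9,17]
#7 0x9c→b9/s1 VC-HIT; vc=[29,13,17]
#8 0x1d9→b29/s1 VC-HIT; vc=[9,13,17]
#9 0x9c→b9/s1 VC-HIT; vc=[29,13,17]
#10 0x79→b7/s3 L1-HIT; vc=[29,13,17]
#11 0xf1→b15/s3 MISS; vc=[29,13,17,7]
#12 0x7c→b7/s3 VC-HIT; vc=[29,13,17,15]
#13 0xf4→b15/s3 VC-HIT; vc=[29,13,17,7]
#14 0xd2→b13/s1 VC-HIT; vc=[29,9,17,7]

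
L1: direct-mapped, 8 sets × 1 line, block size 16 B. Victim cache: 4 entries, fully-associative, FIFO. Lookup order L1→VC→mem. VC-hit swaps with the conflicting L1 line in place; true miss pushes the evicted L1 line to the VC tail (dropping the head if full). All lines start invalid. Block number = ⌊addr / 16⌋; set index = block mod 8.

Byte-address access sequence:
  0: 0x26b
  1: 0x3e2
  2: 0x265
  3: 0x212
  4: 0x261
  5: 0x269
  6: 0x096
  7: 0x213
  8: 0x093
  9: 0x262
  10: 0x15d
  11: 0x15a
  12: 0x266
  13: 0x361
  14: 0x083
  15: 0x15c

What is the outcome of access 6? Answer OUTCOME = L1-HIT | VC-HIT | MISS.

0: 0x26b (blk 38, set 6) → MISS  vc=[]
1: 0x3e2 (blk 62, set 6) → MISS  vc=[38]
2: 0x265 (blk 38, set 6) → VC-HIT  vc=[62]
3: 0x212 (blk 33, set 1) → MISS  vc=[62]
4: 0x261 (blk 38, set 6) → L1-HIT  vc=[62]
5: 0x269 (blk 38, set 6) → L1-HIT  vc=[62]
6: 0x96 (blk 9, set 1) → MISS  vc=[62, 33]
7: 0x213 (blk 33, set 1) → VC-HIT  vc=[62, 9]
8: 0x93 (blk 9, set 1) → VC-HIT  vc=[62, 33]
9: 0x262 (blk 38, set 6) → L1-HIT  vc=[62, 33]
10: 0x15d (blk 21, set 5) → MISS  vc=[62, 33]
11: 0x15a (blk 21, set 5) → L1-HIT  vc=[62, 33]
12: 0x266 (blk 38, set 6) → L1-HIT  vc=[62, 33]
13: 0x361 (blk 54, set 6) → MISS  vc=[62, 33, 38]
14: 0x83 (blk 8, set 0) → MISS  vc=[62, 33, 38]
15: 0x15c (blk 21, set 5) → L1-HIT  vc=[62, 33, 38]

OUTCOME = MISS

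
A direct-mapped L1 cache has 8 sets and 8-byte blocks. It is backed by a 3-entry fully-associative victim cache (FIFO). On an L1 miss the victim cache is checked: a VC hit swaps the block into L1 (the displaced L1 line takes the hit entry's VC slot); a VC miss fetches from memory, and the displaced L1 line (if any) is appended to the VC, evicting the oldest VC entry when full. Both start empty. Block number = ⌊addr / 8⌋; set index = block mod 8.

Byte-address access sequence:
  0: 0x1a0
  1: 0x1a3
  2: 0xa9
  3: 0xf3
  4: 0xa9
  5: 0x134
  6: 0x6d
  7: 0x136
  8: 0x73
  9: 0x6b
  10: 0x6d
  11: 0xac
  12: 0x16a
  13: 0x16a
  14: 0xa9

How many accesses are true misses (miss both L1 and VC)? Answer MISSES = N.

#0 0x1a0→b52/s4 MISS; vc=[]
#1 0x1a3→b52/s4 L1-HIT; vc=[]
#2 0xa9→b21/s5 MISS; vc=[]
#3 0xf3→b30/s6 MISS; vc=[]
#4 0xa9→b21/s5 L1-HIT; vc=[]
#5 0x134→b38/s6 MISS; vc=[30]
#6 0x6d→b13/s5 MISS; vc=[30,21]
#7 0x136→b38/s6 L1-HIT; vc=[30,21]
#8 0x73→b14/s6 MISS; vc=[30,21,38]
#9 0x6b→b13/s5 L1-HIT; vc=[30,21,38]
#10 0x6d→b13/s5 L1-HIT; vc=[30,21,38]
#11 0xac→b21/s5 VC-HIT; vc=[30,13,38]
#12 0x16a→b45/s5 MISS; vc=[13,38,21]
#13 0x16a→b45/s5 L1-HIT; vc=[13,38,21]
#14 0xa9→b21/s5 VC-HIT; vc=[13,38,45]

MISSES = 7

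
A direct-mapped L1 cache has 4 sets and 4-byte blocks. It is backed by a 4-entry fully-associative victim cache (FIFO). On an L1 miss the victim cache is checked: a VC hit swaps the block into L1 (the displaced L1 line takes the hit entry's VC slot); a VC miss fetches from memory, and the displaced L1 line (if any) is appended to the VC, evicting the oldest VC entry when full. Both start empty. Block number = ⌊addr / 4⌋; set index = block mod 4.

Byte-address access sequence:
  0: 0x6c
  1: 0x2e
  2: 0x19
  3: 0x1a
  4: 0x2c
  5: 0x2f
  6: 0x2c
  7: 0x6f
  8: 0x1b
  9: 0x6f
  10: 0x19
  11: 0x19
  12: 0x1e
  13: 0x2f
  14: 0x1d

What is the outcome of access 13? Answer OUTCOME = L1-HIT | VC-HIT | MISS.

#0 0x6c→b27/s3 MISS; vc=[]
#1 0x2e→b11/s3 MISS; vc=[27]
#2 0x19→b6/s2 MISS; vc=[27]
#3 0x1a→b6/s2 L1-HIT; vc=[27]
#4 0x2c→b11/s3 L1-HIT; vc=[27]
#5 0x2f→b11/s3 L1-HIT; vc=[27]
#6 0x2c→b11/s3 L1-HIT; vc=[27]
#7 0x6f→b27/s3 VC-HIT; vc=[11]
#8 0x1b→b6/s2 L1-HIT; vc=[11]
#9 0x6f→b27/s3 L1-HIT; vc=[11]
#10 0x19→b6/s2 L1-HIT; vc=[11]
#11 0x19→b6/s2 L1-HIT; vc=[11]
#12 0x1e→b7/s3 MISS; vc=[11,27]
#13 0x2f→b11/s3 VC-HIT; vc=[7,27]
#14 0x1d→b7/s3 VC-HIT; vc=[11,27]

OUTCOME = VC-HIT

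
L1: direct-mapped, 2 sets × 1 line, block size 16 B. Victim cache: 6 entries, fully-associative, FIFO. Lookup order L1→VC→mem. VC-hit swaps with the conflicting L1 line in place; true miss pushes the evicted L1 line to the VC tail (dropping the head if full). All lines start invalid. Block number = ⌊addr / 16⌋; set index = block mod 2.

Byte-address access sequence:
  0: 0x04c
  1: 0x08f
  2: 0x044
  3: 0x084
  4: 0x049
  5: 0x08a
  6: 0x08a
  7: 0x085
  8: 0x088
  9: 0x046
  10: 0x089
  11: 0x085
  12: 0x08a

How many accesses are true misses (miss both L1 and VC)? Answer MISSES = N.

MISSES = 2

0: 0x4c (blk 4, set 0) → MISS  vc=[]
1: 0x8f (blk 8, set 0) → MISS  vc=[4]
2: 0x44 (blk 4, set 0) → VC-HIT  vc=[8]
3: 0x84 (blk 8, set 0) → VC-HIT  vc=[4]
4: 0x49 (blk 4, set 0) → VC-HIT  vc=[8]
5: 0x8a (blk 8, set 0) → VC-HIT  vc=[4]
6: 0x8a (blk 8, set 0) → L1-HIT  vc=[4]
7: 0x85 (blk 8, set 0) → L1-HIT  vc=[4]
8: 0x88 (blk 8, set 0) → L1-HIT  vc=[4]
9: 0x46 (blk 4, set 0) → VC-HIT  vc=[8]
10: 0x89 (blk 8, set 0) → VC-HIT  vc=[4]
11: 0x85 (blk 8, set 0) → L1-HIT  vc=[4]
12: 0x8a (blk 8, set 0) → L1-HIT  vc=[4]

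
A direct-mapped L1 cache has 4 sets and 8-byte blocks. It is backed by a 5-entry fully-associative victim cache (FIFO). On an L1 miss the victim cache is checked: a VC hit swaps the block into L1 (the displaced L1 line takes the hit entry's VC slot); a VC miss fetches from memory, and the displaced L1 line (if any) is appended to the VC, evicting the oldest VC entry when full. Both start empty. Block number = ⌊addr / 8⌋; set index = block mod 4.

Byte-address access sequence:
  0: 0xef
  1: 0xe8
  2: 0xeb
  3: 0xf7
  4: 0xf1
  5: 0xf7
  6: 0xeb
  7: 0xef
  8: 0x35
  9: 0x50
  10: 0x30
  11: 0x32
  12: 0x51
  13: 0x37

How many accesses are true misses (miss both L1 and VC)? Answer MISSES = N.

#0 0xef→b29/s1 MISS; vc=[]
#1 0xe8→b29/s1 L1-HIT; vc=[]
#2 0xeb→b29/s1 L1-HIT; vc=[]
#3 0xf7→b30/s2 MISS; vc=[]
#4 0xf1→b30/s2 L1-HIT; vc=[]
#5 0xf7→b30/s2 L1-HIT; vc=[]
#6 0xeb→b29/s1 L1-HIT; vc=[]
#7 0xef→b29/s1 L1-HIT; vc=[]
#8 0x35→b6/s2 MISS; vc=[30]
#9 0x50→b10/s2 MISS; vc=[30,6]
#10 0x30→b6/s2 VC-HIT; vc=[30,10]
#11 0x32→b6/s2 L1-HIT; vc=[30,10]
#12 0x51→b10/s2 VC-HIT; vc=[30,6]
#13 0x37→b6/s2 VC-HIT; vc=[30,10]

MISSES = 4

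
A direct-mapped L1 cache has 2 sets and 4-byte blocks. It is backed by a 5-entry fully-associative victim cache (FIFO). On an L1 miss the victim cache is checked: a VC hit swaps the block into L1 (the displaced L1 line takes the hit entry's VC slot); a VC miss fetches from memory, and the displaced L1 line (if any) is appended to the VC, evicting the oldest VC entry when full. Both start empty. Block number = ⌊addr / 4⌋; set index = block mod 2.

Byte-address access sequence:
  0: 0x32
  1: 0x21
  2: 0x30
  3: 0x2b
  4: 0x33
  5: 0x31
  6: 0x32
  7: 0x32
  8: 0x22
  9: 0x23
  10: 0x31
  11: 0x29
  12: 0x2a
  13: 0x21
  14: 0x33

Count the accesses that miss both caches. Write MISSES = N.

#0 0x32→b12/s0 MISS; vc=[]
#1 0x21→b8/s0 MISS; vc=[12]
#2 0x30→b12/s0 VC-HIT; vc=[8]
#3 0x2b→b10/s0 MISS; vc=[8,12]
#4 0x33→b12/s0 VC-HIT; vc=[8,10]
#5 0x31→b12/s0 L1-HIT; vc=[8,10]
#6 0x32→b12/s0 L1-HIT; vc=[8,10]
#7 0x32→b12/s0 L1-HIT; vc=[8,10]
#8 0x22→b8/s0 VC-HIT; vc=[12,10]
#9 0x23→b8/s0 L1-HIT; vc=[12,10]
#10 0x31→b12/s0 VC-HIT; vc=[8,10]
#11 0x29→b10/s0 VC-HIT; vc=[8,12]
#12 0x2a→b10/s0 L1-HIT; vc=[8,12]
#13 0x21→b8/s0 VC-HIT; vc=[10,12]
#14 0x33→b12/s0 VC-HIT; vc=[10,8]

MISSES = 3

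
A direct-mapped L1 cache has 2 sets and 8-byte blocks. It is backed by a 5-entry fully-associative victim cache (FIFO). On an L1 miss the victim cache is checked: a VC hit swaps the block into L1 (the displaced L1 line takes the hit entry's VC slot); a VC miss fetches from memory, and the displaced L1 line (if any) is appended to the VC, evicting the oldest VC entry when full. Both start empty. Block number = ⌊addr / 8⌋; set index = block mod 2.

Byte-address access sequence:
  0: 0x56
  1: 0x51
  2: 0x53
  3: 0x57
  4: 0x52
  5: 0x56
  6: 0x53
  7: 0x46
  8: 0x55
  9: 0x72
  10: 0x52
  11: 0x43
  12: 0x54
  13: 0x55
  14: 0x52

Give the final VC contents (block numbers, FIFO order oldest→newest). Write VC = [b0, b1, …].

0: 0x56 (blk 10, set 0) → MISS  vc=[]
1: 0x51 (blk 10, set 0) → L1-HIT  vc=[]
2: 0x53 (blk 10, set 0) → L1-HIT  vc=[]
3: 0x57 (blk 10, set 0) → L1-HIT  vc=[]
4: 0x52 (blk 10, set 0) → L1-HIT  vc=[]
5: 0x56 (blk 10, set 0) → L1-HIT  vc=[]
6: 0x53 (blk 10, set 0) → L1-HIT  vc=[]
7: 0x46 (blk 8, set 0) → MISS  vc=[10]
8: 0x55 (blk 10, set 0) → VC-HIT  vc=[8]
9: 0x72 (blk 14, set 0) → MISS  vc=[8, 10]
10: 0x52 (blk 10, set 0) → VC-HIT  vc=[8, 14]
11: 0x43 (blk 8, set 0) → VC-HIT  vc=[10, 14]
12: 0x54 (blk 10, set 0) → VC-HIT  vc=[8, 14]
13: 0x55 (blk 10, set 0) → L1-HIT  vc=[8, 14]
14: 0x52 (blk 10, set 0) → L1-HIT  vc=[8, 14]

VC = [8, 14]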